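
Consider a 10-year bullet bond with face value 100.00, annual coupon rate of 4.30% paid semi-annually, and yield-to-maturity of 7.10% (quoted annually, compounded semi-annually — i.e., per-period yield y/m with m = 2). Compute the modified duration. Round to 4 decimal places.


Answer: Modified duration = 7.7064

Derivation:
Coupon per period c = face * coupon_rate / m = 2.150000
Periods per year m = 2; per-period yield y/m = 0.035500
Number of cashflows N = 20
Cashflows (t years, CF_t, discount factor 1/(1+y/m)^(m*t), PV):
  t = 0.5000: CF_t = 2.150000, DF = 0.965717, PV = 2.076292
  t = 1.0000: CF_t = 2.150000, DF = 0.932609, PV = 2.005110
  t = 1.5000: CF_t = 2.150000, DF = 0.900637, PV = 1.936369
  t = 2.0000: CF_t = 2.150000, DF = 0.869760, PV = 1.869985
  t = 2.5000: CF_t = 2.150000, DF = 0.839942, PV = 1.805876
  t = 3.0000: CF_t = 2.150000, DF = 0.811147, PV = 1.743965
  t = 3.5000: CF_t = 2.150000, DF = 0.783338, PV = 1.684177
  t = 4.0000: CF_t = 2.150000, DF = 0.756483, PV = 1.626438
  t = 4.5000: CF_t = 2.150000, DF = 0.730549, PV = 1.570679
  t = 5.0000: CF_t = 2.150000, DF = 0.705503, PV = 1.516832
  t = 5.5000: CF_t = 2.150000, DF = 0.681316, PV = 1.464830
  t = 6.0000: CF_t = 2.150000, DF = 0.657959, PV = 1.414612
  t = 6.5000: CF_t = 2.150000, DF = 0.635402, PV = 1.366115
  t = 7.0000: CF_t = 2.150000, DF = 0.613619, PV = 1.319280
  t = 7.5000: CF_t = 2.150000, DF = 0.592582, PV = 1.274051
  t = 8.0000: CF_t = 2.150000, DF = 0.572267, PV = 1.230373
  t = 8.5000: CF_t = 2.150000, DF = 0.552648, PV = 1.188192
  t = 9.0000: CF_t = 2.150000, DF = 0.533701, PV = 1.147457
  t = 9.5000: CF_t = 2.150000, DF = 0.515404, PV = 1.108119
  t = 10.0000: CF_t = 102.150000, DF = 0.497735, PV = 50.843602
Price P = sum_t PV_t = 80.192355
First compute Macaulay numerator sum_t t * PV_t:
  t * PV_t at t = 0.5000: 1.038146
  t * PV_t at t = 1.0000: 2.005110
  t * PV_t at t = 1.5000: 2.904554
  t * PV_t at t = 2.0000: 3.739969
  t * PV_t at t = 2.5000: 4.514690
  t * PV_t at t = 3.0000: 5.231896
  t * PV_t at t = 3.5000: 5.894620
  t * PV_t at t = 4.0000: 6.505754
  t * PV_t at t = 4.5000: 7.068057
  t * PV_t at t = 5.0000: 7.584159
  t * PV_t at t = 5.5000: 8.056567
  t * PV_t at t = 6.0000: 8.487670
  t * PV_t at t = 6.5000: 8.879745
  t * PV_t at t = 7.0000: 9.234961
  t * PV_t at t = 7.5000: 9.555385
  t * PV_t at t = 8.0000: 9.842984
  t * PV_t at t = 8.5000: 10.099634
  t * PV_t at t = 9.0000: 10.327117
  t * PV_t at t = 9.5000: 10.527133
  t * PV_t at t = 10.0000: 508.436015
Macaulay duration D = 639.934165 / 80.192355 = 7.979990
Modified duration = D / (1 + y/m) = 7.979990 / (1 + 0.035500) = 7.706412


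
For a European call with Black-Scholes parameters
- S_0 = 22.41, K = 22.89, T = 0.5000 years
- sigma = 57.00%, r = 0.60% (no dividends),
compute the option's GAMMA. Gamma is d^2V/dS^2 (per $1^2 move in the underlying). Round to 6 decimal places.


d1 = 0.1563875909; d2 = -0.2466632743
phi(d1) = 0.3940935062; exp(-qT) = 1.0000000000; exp(-rT) = 0.9970044955
Gamma = exp(-qT) * phi(d1) / (S * sigma * sqrt(T)) = 1.0000000000 * 0.3940935062 / (22.4100 * 0.5700 * 0.7071067812) = 0.043631

Answer: Gamma = 0.043631


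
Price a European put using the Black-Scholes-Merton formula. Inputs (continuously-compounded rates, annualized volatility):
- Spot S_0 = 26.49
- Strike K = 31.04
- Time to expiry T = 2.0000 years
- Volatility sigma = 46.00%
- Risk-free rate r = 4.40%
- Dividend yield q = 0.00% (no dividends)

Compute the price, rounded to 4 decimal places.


Answer: Price = 8.0096

Derivation:
d1 = (ln(S/K) + (r - q + 0.5*sigma^2) * T) / (sigma * sqrt(T)) = 0.21688288
d2 = d1 - sigma * sqrt(T) = -0.43365536
exp(-rT) = 0.91576088; exp(-qT) = 1.00000000
P = K * exp(-rT) * N(-d2) - S_0 * exp(-qT) * N(-d1)
N(-d1) = 0.41414981; N(-d2) = 0.66773064
P = 31.0400 * 0.91576088 * 0.66773064 - 26.4900 * 1.00000000 * 0.41414981 = 8.0096


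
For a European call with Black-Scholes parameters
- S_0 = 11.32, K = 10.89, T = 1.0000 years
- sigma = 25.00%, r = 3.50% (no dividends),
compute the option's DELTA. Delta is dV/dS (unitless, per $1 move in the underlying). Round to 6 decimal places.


d1 = 0.4199045433; d2 = 0.1699045433
phi(d1) = 0.3652773153; exp(-qT) = 1.0000000000; exp(-rT) = 0.9656054163
N(d1) = 0.6627224057
Delta = exp(-qT) * N(d1) = 1.0000000000 * 0.6627224057 = 0.662722

Answer: Delta = 0.662722


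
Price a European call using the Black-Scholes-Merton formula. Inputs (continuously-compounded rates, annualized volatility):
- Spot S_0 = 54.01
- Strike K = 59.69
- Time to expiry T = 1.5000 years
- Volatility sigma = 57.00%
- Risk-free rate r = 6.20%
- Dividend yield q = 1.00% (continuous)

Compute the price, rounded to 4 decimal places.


d1 = (ln(S/K) + (r - q + 0.5*sigma^2) * T) / (sigma * sqrt(T)) = 0.31754514
d2 = d1 - sigma * sqrt(T) = -0.38055944
exp(-rT) = 0.91119350; exp(-qT) = 0.98511194
C = S_0 * exp(-qT) * N(d1) - K * exp(-rT) * N(d2)
N(d1) = 0.62458500; N(d2) = 0.35176509
C = 54.0100 * 0.98511194 * 0.62458500 - 59.6900 * 0.91119350 * 0.35176509 = 14.0994

Answer: Price = 14.0994


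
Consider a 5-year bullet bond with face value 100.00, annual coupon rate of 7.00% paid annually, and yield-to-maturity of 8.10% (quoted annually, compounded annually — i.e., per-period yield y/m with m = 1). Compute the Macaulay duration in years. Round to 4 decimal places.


Coupon per period c = face * coupon_rate / m = 7.000000
Periods per year m = 1; per-period yield y/m = 0.081000
Number of cashflows N = 5
Cashflows (t years, CF_t, discount factor 1/(1+y/m)^(m*t), PV):
  t = 1.0000: CF_t = 7.000000, DF = 0.925069, PV = 6.475486
  t = 2.0000: CF_t = 7.000000, DF = 0.855753, PV = 5.990274
  t = 3.0000: CF_t = 7.000000, DF = 0.791631, PV = 5.541419
  t = 4.0000: CF_t = 7.000000, DF = 0.732314, PV = 5.126197
  t = 5.0000: CF_t = 107.000000, DF = 0.677441, PV = 72.486196
Price P = sum_t PV_t = 95.619570
Macaulay numerator sum_t t * PV_t:
  t * PV_t at t = 1.0000: 6.475486
  t * PV_t at t = 2.0000: 11.980547
  t * PV_t at t = 3.0000: 16.624256
  t * PV_t at t = 4.0000: 20.504787
  t * PV_t at t = 5.0000: 362.430979
Macaulay duration D = (sum_t t * PV_t) / P = 418.016054 / 95.619570 = 4.371658

Answer: Macaulay duration = 4.3717 years


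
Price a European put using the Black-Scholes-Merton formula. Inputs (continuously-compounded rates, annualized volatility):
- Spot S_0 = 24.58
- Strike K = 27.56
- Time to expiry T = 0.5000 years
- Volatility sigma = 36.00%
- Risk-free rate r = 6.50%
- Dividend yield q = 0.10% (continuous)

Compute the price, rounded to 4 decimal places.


Answer: Price = 3.7847

Derivation:
d1 = (ln(S/K) + (r - q + 0.5*sigma^2) * T) / (sigma * sqrt(T)) = -0.19654560
d2 = d1 - sigma * sqrt(T) = -0.45110404
exp(-rT) = 0.96802245; exp(-qT) = 0.99950012
P = K * exp(-rT) * N(-d2) - S_0 * exp(-qT) * N(-d1)
N(-d1) = 0.57790843; N(-d2) = 0.67404272
P = 27.5600 * 0.96802245 * 0.67404272 - 24.5800 * 0.99950012 * 0.57790843 = 3.7847


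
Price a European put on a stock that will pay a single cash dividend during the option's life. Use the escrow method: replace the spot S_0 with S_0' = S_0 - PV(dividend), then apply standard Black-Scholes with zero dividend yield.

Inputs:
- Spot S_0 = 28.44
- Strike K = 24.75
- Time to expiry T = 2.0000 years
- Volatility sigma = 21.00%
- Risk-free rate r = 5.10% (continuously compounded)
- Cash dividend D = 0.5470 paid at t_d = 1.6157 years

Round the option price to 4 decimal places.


PV(D) = D * exp(-r * t_d) = 0.5470 * 0.92090288 = 0.50373387
S_0' = S_0 - PV(D) = 28.4400 - 0.50373387 = 27.93626613
d1 = (ln(S_0'/K) + (r + sigma^2/2)*T) / (sigma*sqrt(T)) = 0.89970993
d2 = d1 - sigma*sqrt(T) = 0.60272508
exp(-rT) = 0.90302955
N(-d1) = 0.18413732; N(-d2) = 0.27334580
P = K * exp(-rT) * N(-d2) - S_0' * N(-d1) = 24.7500 * 0.90302955 * 0.27334580 - 27.93626613 * 0.18413732 = 0.9652

Answer: Price = 0.9652


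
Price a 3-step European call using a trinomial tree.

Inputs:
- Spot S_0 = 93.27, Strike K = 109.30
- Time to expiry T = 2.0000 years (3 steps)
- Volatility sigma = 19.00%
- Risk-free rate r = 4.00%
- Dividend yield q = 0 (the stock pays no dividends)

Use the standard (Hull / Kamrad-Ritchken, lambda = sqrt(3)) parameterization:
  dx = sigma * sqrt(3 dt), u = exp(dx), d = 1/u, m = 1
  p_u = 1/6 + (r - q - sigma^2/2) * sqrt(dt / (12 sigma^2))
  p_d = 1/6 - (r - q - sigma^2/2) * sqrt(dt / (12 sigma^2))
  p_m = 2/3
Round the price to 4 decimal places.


dt = T/N = 0.666667; dx = sigma*sqrt(3*dt) = 0.268701
u = exp(dx) = 1.308263; d = 1/u = 0.764372
p_u = 0.193896, p_m = 0.666667, p_d = 0.139437
Discount per step: exp(-r*dt) = 0.973686
Stock lattice S(k, j) with j the centered position index:
  k=0: S(0,+0) = 93.2700
  k=1: S(1,-1) = 71.2930; S(1,+0) = 93.2700; S(1,+1) = 122.0217
  k=2: S(2,-2) = 54.4944; S(2,-1) = 71.2930; S(2,+0) = 93.2700; S(2,+1) = 122.0217; S(2,+2) = 159.6365
  k=3: S(3,-3) = 41.6540; S(3,-2) = 54.4944; S(3,-1) = 71.2930; S(3,+0) = 93.2700; S(3,+1) = 122.0217; S(3,+2) = 159.6365; S(3,+3) = 208.8466
Terminal payoffs V(N, j) = max(S_T - K, 0):
  V(3,-3) = 0.000000; V(3,-2) = 0.000000; V(3,-1) = 0.000000; V(3,+0) = 0.000000; V(3,+1) = 12.721723; V(3,+2) = 50.336550; V(3,+3) = 99.546648
Backward induction: V(k, j) = exp(-r*dt) * [p_u * V(k+1, j+1) + p_m * V(k+1, j) + p_d * V(k+1, j-1)]
  V(2,-2) = exp(-r*dt) * [p_u*0.000000 + p_m*0.000000 + p_d*0.000000] = 0.000000
  V(2,-1) = exp(-r*dt) * [p_u*0.000000 + p_m*0.000000 + p_d*0.000000] = 0.000000
  V(2,+0) = exp(-r*dt) * [p_u*12.721723 + p_m*0.000000 + p_d*0.000000] = 2.401788
  V(2,+1) = exp(-r*dt) * [p_u*50.336550 + p_m*12.721723 + p_d*0.000000] = 17.761224
  V(2,+2) = exp(-r*dt) * [p_u*99.546648 + p_m*50.336550 + p_d*12.721723] = 53.195687
  V(1,-1) = exp(-r*dt) * [p_u*2.401788 + p_m*0.000000 + p_d*0.000000] = 0.453444
  V(1,+0) = exp(-r*dt) * [p_u*17.761224 + p_m*2.401788 + p_d*0.000000] = 4.912275
  V(1,+1) = exp(-r*dt) * [p_u*53.195687 + p_m*17.761224 + p_d*2.401788] = 21.898359
  V(0,+0) = exp(-r*dt) * [p_u*21.898359 + p_m*4.912275 + p_d*0.453444] = 7.384522

Answer: Price = V(0,0) = 7.3845


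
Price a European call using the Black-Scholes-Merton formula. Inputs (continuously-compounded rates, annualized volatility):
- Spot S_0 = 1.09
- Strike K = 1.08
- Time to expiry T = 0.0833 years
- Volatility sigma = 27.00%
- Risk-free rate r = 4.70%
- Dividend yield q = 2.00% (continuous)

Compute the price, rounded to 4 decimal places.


Answer: Price = 0.0402

Derivation:
d1 = (ln(S/K) + (r - q + 0.5*sigma^2) * T) / (sigma * sqrt(T)) = 0.18609848
d2 = d1 - sigma * sqrt(T) = 0.10817179
exp(-rT) = 0.99609255; exp(-qT) = 0.99833539
C = S_0 * exp(-qT) * N(d1) - K * exp(-rT) * N(d2)
N(d1) = 0.57381623; N(d2) = 0.54307029
C = 1.0900 * 0.99833539 * 0.57381623 - 1.0800 * 0.99609255 * 0.54307029 = 0.0402


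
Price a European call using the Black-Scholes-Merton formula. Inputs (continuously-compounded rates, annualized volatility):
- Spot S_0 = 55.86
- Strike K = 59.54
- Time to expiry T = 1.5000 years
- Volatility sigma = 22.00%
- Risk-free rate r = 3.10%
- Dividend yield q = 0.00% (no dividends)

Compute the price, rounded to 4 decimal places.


d1 = (ln(S/K) + (r - q + 0.5*sigma^2) * T) / (sigma * sqrt(T)) = 0.07051637
d2 = d1 - sigma * sqrt(T) = -0.19892750
exp(-rT) = 0.95456456; exp(-qT) = 1.00000000
C = S_0 * exp(-qT) * N(d1) - K * exp(-rT) * N(d2)
N(d1) = 0.52810867; N(d2) = 0.42115973
C = 55.8600 * 1.00000000 * 0.52810867 - 59.5400 * 0.95456456 * 0.42115973 = 5.5636

Answer: Price = 5.5636


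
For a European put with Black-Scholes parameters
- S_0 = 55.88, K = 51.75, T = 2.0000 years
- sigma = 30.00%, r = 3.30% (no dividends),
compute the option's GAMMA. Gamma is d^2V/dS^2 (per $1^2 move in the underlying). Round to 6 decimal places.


d1 = 0.5486726768; d2 = 0.1244086081
phi(d1) = 0.3431940026; exp(-qT) = 1.0000000000; exp(-rT) = 0.9361308643
Gamma = exp(-qT) * phi(d1) / (S * sigma * sqrt(T)) = 1.0000000000 * 0.3431940026 / (55.8800 * 0.3000 * 1.4142135624) = 0.014476

Answer: Gamma = 0.014476


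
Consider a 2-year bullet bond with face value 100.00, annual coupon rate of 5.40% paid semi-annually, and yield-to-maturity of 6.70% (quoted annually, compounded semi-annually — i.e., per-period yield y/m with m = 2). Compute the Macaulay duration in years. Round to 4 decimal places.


Coupon per period c = face * coupon_rate / m = 2.700000
Periods per year m = 2; per-period yield y/m = 0.033500
Number of cashflows N = 4
Cashflows (t years, CF_t, discount factor 1/(1+y/m)^(m*t), PV):
  t = 0.5000: CF_t = 2.700000, DF = 0.967586, PV = 2.612482
  t = 1.0000: CF_t = 2.700000, DF = 0.936222, PV = 2.527801
  t = 1.5000: CF_t = 2.700000, DF = 0.905876, PV = 2.445864
  t = 2.0000: CF_t = 102.700000, DF = 0.876512, PV = 90.017826
Price P = sum_t PV_t = 97.603972
Macaulay numerator sum_t t * PV_t:
  t * PV_t at t = 0.5000: 1.306241
  t * PV_t at t = 1.0000: 2.527801
  t * PV_t at t = 1.5000: 3.668796
  t * PV_t at t = 2.0000: 180.035652
Macaulay duration D = (sum_t t * PV_t) / P = 187.538489 / 97.603972 = 1.921423

Answer: Macaulay duration = 1.9214 years


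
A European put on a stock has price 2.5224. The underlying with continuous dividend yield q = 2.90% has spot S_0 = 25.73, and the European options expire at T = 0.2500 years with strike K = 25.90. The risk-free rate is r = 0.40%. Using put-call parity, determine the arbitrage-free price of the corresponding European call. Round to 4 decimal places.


Put-call parity: C - P = S_0 * exp(-qT) - K * exp(-rT).
S_0 * exp(-qT) = 25.7300 * 0.99277622 = 25.54413209
K * exp(-rT) = 25.9000 * 0.99900050 = 25.87411295
C = P + S*exp(-qT) - K*exp(-rT)
C = 2.5224 + 25.54413209 - 25.87411295 = 2.1924

Answer: Call price = 2.1924


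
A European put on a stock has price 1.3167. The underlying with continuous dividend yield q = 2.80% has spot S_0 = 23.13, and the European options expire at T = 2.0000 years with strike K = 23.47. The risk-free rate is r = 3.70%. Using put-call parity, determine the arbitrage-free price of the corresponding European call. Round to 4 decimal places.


Answer: Call price = 1.3911

Derivation:
Put-call parity: C - P = S_0 * exp(-qT) - K * exp(-rT).
S_0 * exp(-qT) = 23.1300 * 0.94553914 = 21.87032021
K * exp(-rT) = 23.4700 * 0.92867169 = 21.79592465
C = P + S*exp(-qT) - K*exp(-rT)
C = 1.3167 + 21.87032021 - 21.79592465 = 1.3911


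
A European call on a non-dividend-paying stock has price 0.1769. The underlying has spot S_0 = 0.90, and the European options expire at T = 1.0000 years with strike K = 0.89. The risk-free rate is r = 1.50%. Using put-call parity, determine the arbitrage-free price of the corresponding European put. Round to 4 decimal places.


Answer: Put price = 0.1536

Derivation:
Put-call parity: C - P = S_0 * exp(-qT) - K * exp(-rT).
S_0 * exp(-qT) = 0.9000 * 1.00000000 = 0.90000000
K * exp(-rT) = 0.8900 * 0.98511194 = 0.87674963
P = C - S*exp(-qT) + K*exp(-rT)
P = 0.1769 - 0.90000000 + 0.87674963 = 0.1536


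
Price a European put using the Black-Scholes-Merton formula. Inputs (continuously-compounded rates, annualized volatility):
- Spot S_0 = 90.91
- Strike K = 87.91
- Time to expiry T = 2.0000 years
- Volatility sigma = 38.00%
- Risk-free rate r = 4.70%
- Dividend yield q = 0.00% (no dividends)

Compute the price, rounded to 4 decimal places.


Answer: Price = 13.1564

Derivation:
d1 = (ln(S/K) + (r - q + 0.5*sigma^2) * T) / (sigma * sqrt(T)) = 0.50605854
d2 = d1 - sigma * sqrt(T) = -0.03134262
exp(-rT) = 0.91028276; exp(-qT) = 1.00000000
P = K * exp(-rT) * N(-d2) - S_0 * exp(-qT) * N(-d1)
N(-d1) = 0.30640778; N(-d2) = 0.51250185
P = 87.9100 * 0.91028276 * 0.51250185 - 90.9100 * 1.00000000 * 0.30640778 = 13.1564


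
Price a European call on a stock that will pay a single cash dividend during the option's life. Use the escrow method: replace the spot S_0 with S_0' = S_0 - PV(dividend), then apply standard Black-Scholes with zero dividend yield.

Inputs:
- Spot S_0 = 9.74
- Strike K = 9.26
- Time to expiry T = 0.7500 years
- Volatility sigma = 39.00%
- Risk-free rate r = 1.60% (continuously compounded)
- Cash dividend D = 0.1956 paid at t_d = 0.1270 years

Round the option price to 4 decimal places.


Answer: Price = 1.4608

Derivation:
PV(D) = D * exp(-r * t_d) = 0.1956 * 0.99797006 = 0.19520294
S_0' = S_0 - PV(D) = 9.7400 - 0.19520294 = 9.54479706
d1 = (ln(S_0'/K) + (r + sigma^2/2)*T) / (sigma*sqrt(T)) = 0.29409230
d2 = d1 - sigma*sqrt(T) = -0.04365761
exp(-rT) = 0.98807171
N(d1) = 0.61565631; N(d2) = 0.48258866
C = S_0' * N(d1) - K * exp(-rT) * N(d2) = 9.54479706 * 0.61565631 - 9.2600 * 0.98807171 * 0.48258866 = 1.4608


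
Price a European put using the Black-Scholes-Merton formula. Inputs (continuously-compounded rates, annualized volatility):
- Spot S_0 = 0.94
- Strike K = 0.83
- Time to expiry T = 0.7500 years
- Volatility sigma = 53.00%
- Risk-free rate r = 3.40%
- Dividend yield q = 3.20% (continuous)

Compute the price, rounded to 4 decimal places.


d1 = (ln(S/K) + (r - q + 0.5*sigma^2) * T) / (sigma * sqrt(T)) = 0.50391061
d2 = d1 - sigma * sqrt(T) = 0.04491714
exp(-rT) = 0.97482238; exp(-qT) = 0.97628571
P = K * exp(-rT) * N(-d2) - S_0 * exp(-qT) * N(-d1)
N(-d1) = 0.30716210; N(-d2) = 0.48208668
P = 0.8300 * 0.97482238 * 0.48208668 - 0.9400 * 0.97628571 * 0.30716210 = 0.1082

Answer: Price = 0.1082


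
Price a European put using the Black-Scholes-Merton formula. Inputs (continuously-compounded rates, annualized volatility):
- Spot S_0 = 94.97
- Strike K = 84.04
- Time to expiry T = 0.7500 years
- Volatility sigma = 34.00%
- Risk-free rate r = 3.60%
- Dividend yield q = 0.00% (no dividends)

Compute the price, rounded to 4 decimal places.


Answer: Price = 5.0499

Derivation:
d1 = (ln(S/K) + (r - q + 0.5*sigma^2) * T) / (sigma * sqrt(T)) = 0.65416562
d2 = d1 - sigma * sqrt(T) = 0.35971699
exp(-rT) = 0.97336124; exp(-qT) = 1.00000000
P = K * exp(-rT) * N(-d2) - S_0 * exp(-qT) * N(-d1)
N(-d1) = 0.25650255; N(-d2) = 0.35952939
P = 84.0400 * 0.97336124 * 0.35952939 - 94.9700 * 1.00000000 * 0.25650255 = 5.0499


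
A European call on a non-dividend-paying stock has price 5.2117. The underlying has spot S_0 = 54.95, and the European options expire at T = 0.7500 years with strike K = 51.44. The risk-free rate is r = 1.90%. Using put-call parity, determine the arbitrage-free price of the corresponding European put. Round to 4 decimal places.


Put-call parity: C - P = S_0 * exp(-qT) - K * exp(-rT).
S_0 * exp(-qT) = 54.9500 * 1.00000000 = 54.95000000
K * exp(-rT) = 51.4400 * 0.98585105 = 50.71217805
P = C - S*exp(-qT) + K*exp(-rT)
P = 5.2117 - 54.95000000 + 50.71217805 = 0.9739

Answer: Put price = 0.9739


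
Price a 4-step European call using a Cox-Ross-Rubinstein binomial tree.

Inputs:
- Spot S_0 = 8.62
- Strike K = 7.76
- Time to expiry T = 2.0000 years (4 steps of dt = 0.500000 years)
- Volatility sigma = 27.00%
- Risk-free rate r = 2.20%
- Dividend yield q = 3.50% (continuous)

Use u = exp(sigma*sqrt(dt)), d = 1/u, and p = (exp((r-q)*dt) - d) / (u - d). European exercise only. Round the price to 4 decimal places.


Answer: Price = V(0,0) = 1.5374

Derivation:
dt = T/N = 0.500000
u = exp(sigma*sqrt(dt)) = 1.210361; d = 1/u = 0.826200
p = (exp((r-q)*dt) - d) / (u - d) = 0.435550
Discount per step: exp(-r*dt) = 0.989060
Stock lattice S(k, i) with i counting down-moves:
  k=0: S(0,0) = 8.6200
  k=1: S(1,0) = 10.4333; S(1,1) = 7.1218
  k=2: S(2,0) = 12.6281; S(2,1) = 8.6200; S(2,2) = 5.8841
  k=3: S(3,0) = 15.2845; S(3,1) = 10.4333; S(3,2) = 7.1218; S(3,3) = 4.8614
  k=4: S(4,0) = 18.4998; S(4,1) = 12.6281; S(4,2) = 8.6200; S(4,3) = 5.8841; S(4,4) = 4.0165
Terminal payoffs V(N, i) = max(S_T - K, 0):
  V(4,0) = 10.739809; V(4,1) = 4.868078; V(4,2) = 0.860000; V(4,3) = 0.000000; V(4,4) = 0.000000
Backward induction: V(k, i) = exp(-r*dt) * [p * V(k+1, i) + (1-p) * V(k+1, i+1)].
  V(3,0) = exp(-r*dt) * [p*10.739809 + (1-p)*4.868078] = 7.344275
  V(3,1) = exp(-r*dt) * [p*4.868078 + (1-p)*0.860000] = 2.577211
  V(3,2) = exp(-r*dt) * [p*0.860000 + (1-p)*0.000000] = 0.370475
  V(3,3) = exp(-r*dt) * [p*0.000000 + (1-p)*0.000000] = 0.000000
  V(2,0) = exp(-r*dt) * [p*7.344275 + (1-p)*2.577211] = 4.602596
  V(2,1) = exp(-r*dt) * [p*2.577211 + (1-p)*0.370475] = 1.317051
  V(2,2) = exp(-r*dt) * [p*0.370475 + (1-p)*0.000000] = 0.159595
  V(1,0) = exp(-r*dt) * [p*4.602596 + (1-p)*1.317051] = 2.718006
  V(1,1) = exp(-r*dt) * [p*1.317051 + (1-p)*0.159595] = 0.656463
  V(0,0) = exp(-r*dt) * [p*2.718006 + (1-p)*0.656463] = 1.537363


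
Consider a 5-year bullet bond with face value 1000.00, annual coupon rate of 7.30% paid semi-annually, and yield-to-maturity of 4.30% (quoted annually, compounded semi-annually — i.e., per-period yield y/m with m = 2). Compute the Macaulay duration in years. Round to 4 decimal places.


Coupon per period c = face * coupon_rate / m = 36.500000
Periods per year m = 2; per-period yield y/m = 0.021500
Number of cashflows N = 10
Cashflows (t years, CF_t, discount factor 1/(1+y/m)^(m*t), PV):
  t = 0.5000: CF_t = 36.500000, DF = 0.978953, PV = 35.731767
  t = 1.0000: CF_t = 36.500000, DF = 0.958348, PV = 34.979703
  t = 1.5000: CF_t = 36.500000, DF = 0.938177, PV = 34.243469
  t = 2.0000: CF_t = 36.500000, DF = 0.918431, PV = 33.522730
  t = 2.5000: CF_t = 36.500000, DF = 0.899100, PV = 32.817161
  t = 3.0000: CF_t = 36.500000, DF = 0.880177, PV = 32.126443
  t = 3.5000: CF_t = 36.500000, DF = 0.861651, PV = 31.450262
  t = 4.0000: CF_t = 36.500000, DF = 0.843515, PV = 30.788313
  t = 4.5000: CF_t = 36.500000, DF = 0.825762, PV = 30.140297
  t = 5.0000: CF_t = 1036.500000, DF = 0.808381, PV = 837.887279
Price P = sum_t PV_t = 1133.687424
Macaulay numerator sum_t t * PV_t:
  t * PV_t at t = 0.5000: 17.865884
  t * PV_t at t = 1.0000: 34.979703
  t * PV_t at t = 1.5000: 51.365203
  t * PV_t at t = 2.0000: 67.045460
  t * PV_t at t = 2.5000: 82.042903
  t * PV_t at t = 3.0000: 96.379328
  t * PV_t at t = 3.5000: 110.075917
  t * PV_t at t = 4.0000: 123.153253
  t * PV_t at t = 4.5000: 135.631336
  t * PV_t at t = 5.0000: 4189.436393
Macaulay duration D = (sum_t t * PV_t) / P = 4907.975380 / 1133.687424 = 4.329214

Answer: Macaulay duration = 4.3292 years


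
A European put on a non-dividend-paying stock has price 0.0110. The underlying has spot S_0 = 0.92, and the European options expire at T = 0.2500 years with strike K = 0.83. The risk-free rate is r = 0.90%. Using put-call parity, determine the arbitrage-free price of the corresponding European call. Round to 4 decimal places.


Answer: Call price = 0.1029

Derivation:
Put-call parity: C - P = S_0 * exp(-qT) - K * exp(-rT).
S_0 * exp(-qT) = 0.9200 * 1.00000000 = 0.92000000
K * exp(-rT) = 0.8300 * 0.99775253 = 0.82813460
C = P + S*exp(-qT) - K*exp(-rT)
C = 0.0110 + 0.92000000 - 0.82813460 = 0.1029


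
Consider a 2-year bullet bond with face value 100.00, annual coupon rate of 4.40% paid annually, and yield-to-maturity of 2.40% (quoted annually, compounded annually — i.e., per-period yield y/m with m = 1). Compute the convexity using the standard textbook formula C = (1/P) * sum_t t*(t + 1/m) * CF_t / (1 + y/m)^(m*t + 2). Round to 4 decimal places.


Answer: Convexity = 5.5642

Derivation:
Coupon per period c = face * coupon_rate / m = 4.400000
Periods per year m = 1; per-period yield y/m = 0.024000
Number of cashflows N = 2
Cashflows (t years, CF_t, discount factor 1/(1+y/m)^(m*t), PV):
  t = 1.0000: CF_t = 4.400000, DF = 0.976562, PV = 4.296875
  t = 2.0000: CF_t = 104.400000, DF = 0.953674, PV = 99.563599
Price P = sum_t PV_t = 103.860474
Convexity numerator sum_t t*(t + 1/m) * CF_t / (1+y/m)^(m*t + 2):
  t = 1.0000: term = 8.195639
  t = 2.0000: term = 569.707481
Convexity = (1/P) * sum = 577.903120 / 103.860474 = 5.564226


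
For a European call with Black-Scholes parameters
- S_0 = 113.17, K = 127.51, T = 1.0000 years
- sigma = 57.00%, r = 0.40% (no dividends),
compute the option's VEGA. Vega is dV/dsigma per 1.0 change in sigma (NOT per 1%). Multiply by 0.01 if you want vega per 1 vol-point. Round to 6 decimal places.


Answer: Vega = 44.994123

Derivation:
d1 = 0.0827128422; d2 = -0.4872871578
phi(d1) = 0.3975799471; exp(-qT) = 1.0000000000; exp(-rT) = 0.9960079893
Vega = S * exp(-qT) * phi(d1) * sqrt(T) = 113.1700 * 1.0000000000 * 0.3975799471 * 1.0000000000 = 44.994123


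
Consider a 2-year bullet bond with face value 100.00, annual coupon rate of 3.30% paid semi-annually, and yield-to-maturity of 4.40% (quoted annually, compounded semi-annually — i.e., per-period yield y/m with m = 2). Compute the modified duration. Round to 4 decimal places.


Answer: Modified duration = 1.9092

Derivation:
Coupon per period c = face * coupon_rate / m = 1.650000
Periods per year m = 2; per-period yield y/m = 0.022000
Number of cashflows N = 4
Cashflows (t years, CF_t, discount factor 1/(1+y/m)^(m*t), PV):
  t = 0.5000: CF_t = 1.650000, DF = 0.978474, PV = 1.614481
  t = 1.0000: CF_t = 1.650000, DF = 0.957411, PV = 1.579727
  t = 1.5000: CF_t = 1.650000, DF = 0.936801, PV = 1.545722
  t = 2.0000: CF_t = 101.650000, DF = 0.916635, PV = 93.175944
Price P = sum_t PV_t = 97.915874
First compute Macaulay numerator sum_t t * PV_t:
  t * PV_t at t = 0.5000: 0.807241
  t * PV_t at t = 1.0000: 1.579727
  t * PV_t at t = 1.5000: 2.318582
  t * PV_t at t = 2.0000: 186.351887
Macaulay duration D = 191.057438 / 97.915874 = 1.951241
Modified duration = D / (1 + y/m) = 1.951241 / (1 + 0.022000) = 1.909237


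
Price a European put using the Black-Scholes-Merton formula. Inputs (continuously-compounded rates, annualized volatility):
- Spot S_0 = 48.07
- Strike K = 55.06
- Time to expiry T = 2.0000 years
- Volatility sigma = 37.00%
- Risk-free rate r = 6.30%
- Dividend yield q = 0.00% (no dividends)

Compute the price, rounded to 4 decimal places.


Answer: Price = 10.2075

Derivation:
d1 = (ln(S/K) + (r - q + 0.5*sigma^2) * T) / (sigma * sqrt(T)) = 0.24296721
d2 = d1 - sigma * sqrt(T) = -0.28029181
exp(-rT) = 0.88161485; exp(-qT) = 1.00000000
P = K * exp(-rT) * N(-d2) - S_0 * exp(-qT) * N(-d1)
N(-d1) = 0.40401540; N(-d2) = 0.61037318
P = 55.0600 * 0.88161485 * 0.61037318 - 48.0700 * 1.00000000 * 0.40401540 = 10.2075


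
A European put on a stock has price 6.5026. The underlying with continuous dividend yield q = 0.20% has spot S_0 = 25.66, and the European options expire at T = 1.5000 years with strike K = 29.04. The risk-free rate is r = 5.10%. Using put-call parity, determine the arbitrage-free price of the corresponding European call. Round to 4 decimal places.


Put-call parity: C - P = S_0 * exp(-qT) - K * exp(-rT).
S_0 * exp(-qT) = 25.6600 * 0.99700450 = 25.58313535
K * exp(-rT) = 29.0400 * 0.92635291 = 26.90128863
C = P + S*exp(-qT) - K*exp(-rT)
C = 6.5026 + 25.58313535 - 26.90128863 = 5.1844

Answer: Call price = 5.1844


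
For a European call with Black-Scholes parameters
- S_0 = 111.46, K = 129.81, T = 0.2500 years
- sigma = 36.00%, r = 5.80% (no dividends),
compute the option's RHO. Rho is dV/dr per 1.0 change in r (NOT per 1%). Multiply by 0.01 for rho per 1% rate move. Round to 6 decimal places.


Answer: Rho = 6.267809

Derivation:
d1 = -0.6761447820; d2 = -0.8561447820
phi(d1) = 0.3174216013; exp(-qT) = 1.0000000000; exp(-rT) = 0.9856046187
N(d2) = 0.1959588504
Rho = K*T*exp(-rT)*N(d2) = 129.8100 * 0.2500 * 0.9856046187 * 0.1959588504 = 6.267809


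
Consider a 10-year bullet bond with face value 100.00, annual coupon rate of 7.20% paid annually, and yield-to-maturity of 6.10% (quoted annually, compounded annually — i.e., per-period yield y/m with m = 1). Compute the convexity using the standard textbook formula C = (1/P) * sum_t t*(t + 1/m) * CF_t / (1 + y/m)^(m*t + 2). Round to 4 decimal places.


Coupon per period c = face * coupon_rate / m = 7.200000
Periods per year m = 1; per-period yield y/m = 0.061000
Number of cashflows N = 10
Cashflows (t years, CF_t, discount factor 1/(1+y/m)^(m*t), PV):
  t = 1.0000: CF_t = 7.200000, DF = 0.942507, PV = 6.786051
  t = 2.0000: CF_t = 7.200000, DF = 0.888320, PV = 6.395901
  t = 3.0000: CF_t = 7.200000, DF = 0.837247, PV = 6.028182
  t = 4.0000: CF_t = 7.200000, DF = 0.789112, PV = 5.681604
  t = 5.0000: CF_t = 7.200000, DF = 0.743743, PV = 5.354952
  t = 6.0000: CF_t = 7.200000, DF = 0.700983, PV = 5.047080
  t = 7.0000: CF_t = 7.200000, DF = 0.660682, PV = 4.756909
  t = 8.0000: CF_t = 7.200000, DF = 0.622697, PV = 4.483420
  t = 9.0000: CF_t = 7.200000, DF = 0.586897, PV = 4.225655
  t = 10.0000: CF_t = 107.200000, DF = 0.553154, PV = 59.298123
Price P = sum_t PV_t = 108.057876
Convexity numerator sum_t t*(t + 1/m) * CF_t / (1+y/m)^(m*t + 2):
  t = 1.0000: term = 12.056364
  t = 2.0000: term = 34.089624
  t = 3.0000: term = 64.259423
  t = 4.0000: term = 100.941601
  t = 5.0000: term = 142.707259
  t = 6.0000: term = 188.303640
  t = 7.0000: term = 236.636683
  t = 8.0000: term = 286.755102
  t = 9.0000: term = 337.835888
  t = 10.0000: term = 5794.325171
Convexity = (1/P) * sum = 7197.910755 / 108.057876 = 66.611625

Answer: Convexity = 66.6116


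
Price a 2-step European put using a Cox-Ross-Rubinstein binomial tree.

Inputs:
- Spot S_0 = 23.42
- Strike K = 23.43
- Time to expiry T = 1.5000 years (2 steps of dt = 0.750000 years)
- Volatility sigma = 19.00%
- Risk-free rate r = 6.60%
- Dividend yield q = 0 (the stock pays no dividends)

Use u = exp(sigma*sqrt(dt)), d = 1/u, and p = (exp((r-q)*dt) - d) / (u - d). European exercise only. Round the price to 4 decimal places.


dt = T/N = 0.750000
u = exp(sigma*sqrt(dt)) = 1.178856; d = 1/u = 0.848280
p = (exp((r-q)*dt) - d) / (u - d) = 0.612463
Discount per step: exp(-r*dt) = 0.951705
Stock lattice S(k, i) with i counting down-moves:
  k=0: S(0,0) = 23.4200
  k=1: S(1,0) = 27.6088; S(1,1) = 19.8667
  k=2: S(2,0) = 32.5468; S(2,1) = 23.4200; S(2,2) = 16.8525
Terminal payoffs V(N, i) = max(K - S_T, 0):
  V(2,0) = 0.000000; V(2,1) = 0.010000; V(2,2) = 6.577472
Backward induction: V(k, i) = exp(-r*dt) * [p * V(k+1, i) + (1-p) * V(k+1, i+1)].
  V(1,0) = exp(-r*dt) * [p*0.000000 + (1-p)*0.010000] = 0.003688
  V(1,1) = exp(-r*dt) * [p*0.010000 + (1-p)*6.577472] = 2.431741
  V(0,0) = exp(-r*dt) * [p*0.003688 + (1-p)*2.431741] = 0.899028

Answer: Price = V(0,0) = 0.8990


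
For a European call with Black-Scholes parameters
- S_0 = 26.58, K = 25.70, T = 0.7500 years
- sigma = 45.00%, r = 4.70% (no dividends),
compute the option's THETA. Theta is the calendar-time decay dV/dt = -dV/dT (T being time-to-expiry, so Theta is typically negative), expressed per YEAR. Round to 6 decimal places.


Answer: Theta = -3.145734

Derivation:
d1 = 0.3716995438; d2 = -0.0180118879
phi(d1) = 0.3723135853; exp(-qT) = 1.0000000000; exp(-rT) = 0.9653640451
Theta = -S*exp(-qT)*phi(d1)*sigma/(2*sqrt(T)) - r*K*exp(-rT)*N(d2) + q*S*exp(-qT)*N(d1)
N(d1) = 0.6449417177; N(d2) = 0.4928146849; sqrt(T) = 0.8660254038
Term 1 = -26.5800 * 1.0000000000 * 0.3723135853 * 0.4500 / (2 * 0.8660254038) = -2.5710809257
Term 2 = -0.0470 * 25.7000 * 0.9653640451 * 0.4928146849 = -0.5746530833
Term 3 = 0 (no dividend yield, q = 0)
Theta = -2.5710809257 + (-0.5746530833) + (0.0000000000) = -3.145734


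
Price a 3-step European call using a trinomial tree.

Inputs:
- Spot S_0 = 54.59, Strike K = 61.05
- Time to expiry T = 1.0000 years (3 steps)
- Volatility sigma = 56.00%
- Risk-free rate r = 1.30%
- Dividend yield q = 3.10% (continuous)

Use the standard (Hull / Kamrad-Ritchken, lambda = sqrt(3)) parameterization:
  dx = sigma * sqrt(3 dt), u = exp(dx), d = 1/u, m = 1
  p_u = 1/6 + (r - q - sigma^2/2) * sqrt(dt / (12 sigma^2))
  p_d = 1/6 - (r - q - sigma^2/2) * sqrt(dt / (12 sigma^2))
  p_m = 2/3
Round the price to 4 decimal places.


dt = T/N = 0.333333; dx = sigma*sqrt(3*dt) = 0.560000
u = exp(dx) = 1.750673; d = 1/u = 0.571209
p_u = 0.114643, p_m = 0.666667, p_d = 0.218690
Discount per step: exp(-r*dt) = 0.995676
Stock lattice S(k, j) with j the centered position index:
  k=0: S(0,+0) = 54.5900
  k=1: S(1,-1) = 31.1823; S(1,+0) = 54.5900; S(1,+1) = 95.5692
  k=2: S(2,-2) = 17.8116; S(2,-1) = 31.1823; S(2,+0) = 54.5900; S(2,+1) = 95.5692; S(2,+2) = 167.3104
  k=3: S(3,-3) = 10.1742; S(3,-2) = 17.8116; S(3,-1) = 31.1823; S(3,+0) = 54.5900; S(3,+1) = 95.5692; S(3,+2) = 167.3104; S(3,+3) = 292.9057
Terminal payoffs V(N, j) = max(S_T - K, 0):
  V(3,-3) = 0.000000; V(3,-2) = 0.000000; V(3,-1) = 0.000000; V(3,+0) = 0.000000; V(3,+1) = 34.519212; V(3,+2) = 106.260391; V(3,+3) = 231.855700
Backward induction: V(k, j) = exp(-r*dt) * [p_u * V(k+1, j+1) + p_m * V(k+1, j) + p_d * V(k+1, j-1)]
  V(2,-2) = exp(-r*dt) * [p_u*0.000000 + p_m*0.000000 + p_d*0.000000] = 0.000000
  V(2,-1) = exp(-r*dt) * [p_u*0.000000 + p_m*0.000000 + p_d*0.000000] = 0.000000
  V(2,+0) = exp(-r*dt) * [p_u*34.519212 + p_m*0.000000 + p_d*0.000000] = 3.940270
  V(2,+1) = exp(-r*dt) * [p_u*106.260391 + p_m*34.519212 + p_d*0.000000] = 35.042622
  V(2,+2) = exp(-r*dt) * [p_u*231.855700 + p_m*106.260391 + p_d*34.519212] = 104.515998
  V(1,-1) = exp(-r*dt) * [p_u*3.940270 + p_m*0.000000 + p_d*0.000000] = 0.449771
  V(1,+0) = exp(-r*dt) * [p_u*35.042622 + p_m*3.940270 + p_d*0.000000] = 6.615503
  V(1,+1) = exp(-r*dt) * [p_u*104.515998 + p_m*35.042622 + p_d*3.940270] = 36.048909
  V(0,+0) = exp(-r*dt) * [p_u*36.048909 + p_m*6.615503 + p_d*0.449771] = 8.604081

Answer: Price = V(0,0) = 8.6041


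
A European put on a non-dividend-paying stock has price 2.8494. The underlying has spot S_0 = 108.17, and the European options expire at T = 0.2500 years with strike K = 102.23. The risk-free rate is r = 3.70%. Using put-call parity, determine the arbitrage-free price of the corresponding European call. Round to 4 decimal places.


Put-call parity: C - P = S_0 * exp(-qT) - K * exp(-rT).
S_0 * exp(-qT) = 108.1700 * 1.00000000 = 108.17000000
K * exp(-rT) = 102.2300 * 0.99079265 = 101.28873257
C = P + S*exp(-qT) - K*exp(-rT)
C = 2.8494 + 108.17000000 - 101.28873257 = 9.7307

Answer: Call price = 9.7307


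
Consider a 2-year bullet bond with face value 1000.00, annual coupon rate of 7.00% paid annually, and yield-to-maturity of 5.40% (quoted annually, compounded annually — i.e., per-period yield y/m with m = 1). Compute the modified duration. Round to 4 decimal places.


Answer: Modified duration = 1.8363

Derivation:
Coupon per period c = face * coupon_rate / m = 70.000000
Periods per year m = 1; per-period yield y/m = 0.054000
Number of cashflows N = 2
Cashflows (t years, CF_t, discount factor 1/(1+y/m)^(m*t), PV):
  t = 1.0000: CF_t = 70.000000, DF = 0.948767, PV = 66.413662
  t = 2.0000: CF_t = 1070.000000, DF = 0.900158, PV = 963.169132
Price P = sum_t PV_t = 1029.582795
First compute Macaulay numerator sum_t t * PV_t:
  t * PV_t at t = 1.0000: 66.413662
  t * PV_t at t = 2.0000: 1926.338265
Macaulay duration D = 1992.751927 / 1029.582795 = 1.935495
Modified duration = D / (1 + y/m) = 1.935495 / (1 + 0.054000) = 1.836333


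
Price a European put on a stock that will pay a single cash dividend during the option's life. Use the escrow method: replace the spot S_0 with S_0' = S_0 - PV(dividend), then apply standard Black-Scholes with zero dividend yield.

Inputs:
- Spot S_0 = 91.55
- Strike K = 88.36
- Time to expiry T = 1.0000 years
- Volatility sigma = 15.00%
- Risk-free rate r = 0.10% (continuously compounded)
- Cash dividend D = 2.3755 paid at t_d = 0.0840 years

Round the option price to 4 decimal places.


PV(D) = D * exp(-r * t_d) = 2.3755 * 0.99991600 = 2.37530047
S_0' = S_0 - PV(D) = 91.5500 - 2.37530047 = 89.17469953
d1 = (ln(S_0'/K) + (r + sigma^2/2)*T) / (sigma*sqrt(T)) = 0.14285322
d2 = d1 - sigma*sqrt(T) = -0.00714678
exp(-rT) = 0.99900050
N(-d1) = 0.44320305; N(-d2) = 0.50285113
P = K * exp(-rT) * N(-d2) - S_0' * N(-d1) = 88.3600 * 0.99900050 * 0.50285113 - 89.17469953 * 0.44320305 = 4.8650

Answer: Price = 4.8650


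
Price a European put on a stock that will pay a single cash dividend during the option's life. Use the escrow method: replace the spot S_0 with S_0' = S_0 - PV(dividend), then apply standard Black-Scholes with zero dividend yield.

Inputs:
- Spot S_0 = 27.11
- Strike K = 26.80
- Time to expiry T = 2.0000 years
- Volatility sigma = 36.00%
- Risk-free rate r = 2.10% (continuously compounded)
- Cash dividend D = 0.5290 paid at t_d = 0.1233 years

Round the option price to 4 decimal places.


PV(D) = D * exp(-r * t_d) = 0.5290 * 0.99741405 = 0.52763203
S_0' = S_0 - PV(D) = 27.1100 - 0.52763203 = 26.58236797
d1 = (ln(S_0'/K) + (r + sigma^2/2)*T) / (sigma*sqrt(T)) = 0.32103876
d2 = d1 - sigma*sqrt(T) = -0.18807813
exp(-rT) = 0.95886978
N(-d1) = 0.37409051; N(-d2) = 0.57459230
P = K * exp(-rT) * N(-d2) - S_0' * N(-d1) = 26.8000 * 0.95886978 * 0.57459230 - 26.58236797 * 0.37409051 = 4.8215

Answer: Price = 4.8215


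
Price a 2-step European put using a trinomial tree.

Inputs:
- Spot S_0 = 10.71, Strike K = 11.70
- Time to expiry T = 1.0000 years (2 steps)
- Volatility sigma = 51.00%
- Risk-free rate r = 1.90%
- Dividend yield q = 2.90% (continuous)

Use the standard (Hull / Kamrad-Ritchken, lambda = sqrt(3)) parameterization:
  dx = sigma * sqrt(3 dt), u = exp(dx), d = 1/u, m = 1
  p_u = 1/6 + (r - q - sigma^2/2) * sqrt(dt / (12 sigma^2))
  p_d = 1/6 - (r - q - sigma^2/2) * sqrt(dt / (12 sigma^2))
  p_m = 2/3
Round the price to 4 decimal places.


dt = T/N = 0.500000; dx = sigma*sqrt(3*dt) = 0.624620
u = exp(dx) = 1.867536; d = 1/u = 0.535465
p_u = 0.110613, p_m = 0.666667, p_d = 0.222721
Discount per step: exp(-r*dt) = 0.990545
Stock lattice S(k, j) with j the centered position index:
  k=0: S(0,+0) = 10.7100
  k=1: S(1,-1) = 5.7348; S(1,+0) = 10.7100; S(1,+1) = 20.0013
  k=2: S(2,-2) = 3.0708; S(2,-1) = 5.7348; S(2,+0) = 10.7100; S(2,+1) = 20.0013; S(2,+2) = 37.3532
Terminal payoffs V(N, j) = max(K - S_T, 0):
  V(2,-2) = 8.629200; V(2,-1) = 5.965171; V(2,+0) = 0.990000; V(2,+1) = 0.000000; V(2,+2) = 0.000000
Backward induction: V(k, j) = exp(-r*dt) * [p_u * V(k+1, j+1) + p_m * V(k+1, j) + p_d * V(k+1, j-1)]
  V(1,-1) = exp(-r*dt) * [p_u*0.990000 + p_m*5.965171 + p_d*8.629200] = 5.951381
  V(1,+0) = exp(-r*dt) * [p_u*0.000000 + p_m*0.990000 + p_d*5.965171] = 1.969765
  V(1,+1) = exp(-r*dt) * [p_u*0.000000 + p_m*0.000000 + p_d*0.990000] = 0.218409
  V(0,+0) = exp(-r*dt) * [p_u*0.218409 + p_m*1.969765 + p_d*5.951381] = 2.637655

Answer: Price = V(0,0) = 2.6377


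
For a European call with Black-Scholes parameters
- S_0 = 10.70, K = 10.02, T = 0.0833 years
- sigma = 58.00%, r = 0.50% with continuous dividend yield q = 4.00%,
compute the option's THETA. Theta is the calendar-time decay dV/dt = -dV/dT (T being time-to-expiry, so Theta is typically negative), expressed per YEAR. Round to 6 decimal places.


d1 = 0.4585249840; d2 = 0.2911268956
phi(d1) = 0.3591334927; exp(-qT) = 0.9966735450; exp(-rT) = 0.9995835867
Theta = -S*exp(-qT)*phi(d1)*sigma/(2*sqrt(T)) - r*K*exp(-rT)*N(d2) + q*S*exp(-qT)*N(d1)
N(d1) = 0.6767123414; N(d2) = 0.6145228647; sqrt(T) = 0.2886173938
Term 1 = -10.7000 * 0.9966735450 * 0.3591334927 * 0.5800 / (2 * 0.2886173938) = -3.8482928591
Term 2 = -0.0050 * 10.0200 * 0.9995835867 * 0.6145228647 = -0.0307747752
Term 3 = 0.0400 * 10.7000 * 0.9966735450 * 0.6767123414 = 0.2886694314
Theta = -3.8482928591 + (-0.0307747752) + (0.2886694314) = -3.590398

Answer: Theta = -3.590398


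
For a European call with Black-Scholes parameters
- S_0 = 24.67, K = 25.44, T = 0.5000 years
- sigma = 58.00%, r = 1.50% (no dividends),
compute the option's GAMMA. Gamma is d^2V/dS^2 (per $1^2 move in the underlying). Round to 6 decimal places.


d1 = 0.1484075519; d2 = -0.2617143812
phi(d1) = 0.3945730700; exp(-qT) = 1.0000000000; exp(-rT) = 0.9925280548
Gamma = exp(-qT) * phi(d1) / (S * sigma * sqrt(T)) = 1.0000000000 * 0.3945730700 / (24.6700 * 0.5800 * 0.7071067812) = 0.038998

Answer: Gamma = 0.038998


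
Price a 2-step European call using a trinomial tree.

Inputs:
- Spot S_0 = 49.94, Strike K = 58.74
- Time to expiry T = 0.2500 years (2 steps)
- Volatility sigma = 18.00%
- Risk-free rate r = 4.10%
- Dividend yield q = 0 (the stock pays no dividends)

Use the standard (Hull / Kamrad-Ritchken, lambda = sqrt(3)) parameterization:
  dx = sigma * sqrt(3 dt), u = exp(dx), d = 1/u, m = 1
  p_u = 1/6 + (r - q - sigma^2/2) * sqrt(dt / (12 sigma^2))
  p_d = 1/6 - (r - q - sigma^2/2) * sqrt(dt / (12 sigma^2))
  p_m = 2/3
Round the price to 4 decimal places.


dt = T/N = 0.125000; dx = sigma*sqrt(3*dt) = 0.110227
u = exp(dx) = 1.116532; d = 1/u = 0.895631
p_u = 0.180729, p_m = 0.666667, p_d = 0.152605
Discount per step: exp(-r*dt) = 0.994888
Stock lattice S(k, j) with j the centered position index:
  k=0: S(0,+0) = 49.9400
  k=1: S(1,-1) = 44.7278; S(1,+0) = 49.9400; S(1,+1) = 55.7596
  k=2: S(2,-2) = 40.0596; S(2,-1) = 44.7278; S(2,+0) = 49.9400; S(2,+1) = 55.7596; S(2,+2) = 62.2573
Terminal payoffs V(N, j) = max(S_T - K, 0):
  V(2,-2) = 0.000000; V(2,-1) = 0.000000; V(2,+0) = 0.000000; V(2,+1) = 0.000000; V(2,+2) = 3.517335
Backward induction: V(k, j) = exp(-r*dt) * [p_u * V(k+1, j+1) + p_m * V(k+1, j) + p_d * V(k+1, j-1)]
  V(1,-1) = exp(-r*dt) * [p_u*0.000000 + p_m*0.000000 + p_d*0.000000] = 0.000000
  V(1,+0) = exp(-r*dt) * [p_u*0.000000 + p_m*0.000000 + p_d*0.000000] = 0.000000
  V(1,+1) = exp(-r*dt) * [p_u*3.517335 + p_m*0.000000 + p_d*0.000000] = 0.632433
  V(0,+0) = exp(-r*dt) * [p_u*0.632433 + p_m*0.000000 + p_d*0.000000] = 0.113714

Answer: Price = V(0,0) = 0.1137
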